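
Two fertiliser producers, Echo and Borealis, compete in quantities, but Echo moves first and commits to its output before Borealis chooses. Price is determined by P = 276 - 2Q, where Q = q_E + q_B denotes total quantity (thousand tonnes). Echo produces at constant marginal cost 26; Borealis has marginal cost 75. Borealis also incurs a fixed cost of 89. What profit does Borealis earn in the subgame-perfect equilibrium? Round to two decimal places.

242.53

The follower Borealis best-responds to any q_E: π_B = (276 - 2Q)q_B - 75q_B.
Setting the follower's marginal profit to zero, 201 - 2q_E - 4q_B = 0, i.e. q_B = (201 - 2q_E)/4.
The leader anticipates this reaction. Substituting into P = 276 - 2Q gives P = 351/2 - q_E, so π_E = (351/2 - q_E)q_E - 26q_E.
Maximising: ∂π_E/∂q_E = 299/2 - 2q_E = 0, giving q_E = 299/4.
Then q_B = (201 - 2·(299/4))/4 = 103/8.
Price P = 276 - 2·(701/8) = 403/4.
Borealis's profit: (403/4 - 75)·(103/8) - 89 = 242.5313.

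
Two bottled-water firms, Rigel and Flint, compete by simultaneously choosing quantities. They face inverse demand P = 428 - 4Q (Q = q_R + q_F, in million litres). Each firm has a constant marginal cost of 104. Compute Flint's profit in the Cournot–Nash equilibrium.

Each firm earns π_i = (428 - 4Q)q_i - 104q_i.
Setting ∂π_i/∂q_i = 0 with rivals' quantities fixed: 324 - 8q_i - 4q_j = 0.
With identical firms every q_j equals q_i, so q_j = q_i and 324 = 12q_i, giving q_i = 27.
Price P = 428 - 4·54 = 212.
Flint's profit: (212 - 104)·27 = 2916.

2916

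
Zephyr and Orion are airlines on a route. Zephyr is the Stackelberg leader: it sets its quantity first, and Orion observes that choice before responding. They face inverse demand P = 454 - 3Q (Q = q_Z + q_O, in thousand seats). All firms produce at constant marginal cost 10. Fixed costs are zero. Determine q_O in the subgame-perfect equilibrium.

37

Solve by backward induction. Given q_Z, the follower Orion maximises π_O = (454 - 3q_Z - 3q_O)q_O - 10q_O.
∂π_O/∂q_O = 444 - 3q_Z - 6q_O = 0 gives the reaction function q_O = (444 - 3q_Z)/6.
Zephyr substitutes q_O(q_Z) into its own profit: π_Z = q_Z(454 - 3q_Z - (444 - 3q_Z)/2) - 10q_Z = (232 - (3/2)q_Z)q_Z - 10q_Z.
The leader's first-order condition 222 - 3q_Z = 0 yields q_Z = 74.
Then q_O = (444 - 3·74)/6 = 37.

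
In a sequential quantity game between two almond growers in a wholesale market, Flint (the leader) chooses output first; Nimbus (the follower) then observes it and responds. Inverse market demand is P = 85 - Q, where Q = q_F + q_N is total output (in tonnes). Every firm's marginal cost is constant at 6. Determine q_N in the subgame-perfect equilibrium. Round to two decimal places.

19.75

The follower Nimbus best-responds to any q_F: π_N = (85 - Q)q_N - 6q_N.
Setting the follower's marginal profit to zero, 79 - q_F - 2q_N = 0, i.e. q_N = (79 - q_F)/2.
Flint substitutes q_N(q_F) into its own profit: π_F = q_F(85 - q_F - (79 - q_F)/2) - 6q_F = (91/2 - (1/2)q_F)q_F - 6q_F.
The leader's first-order condition 79/2 - q_F = 0 yields q_F = 79/2.
Then q_N = (79 - 79/2)/2 = 79/4.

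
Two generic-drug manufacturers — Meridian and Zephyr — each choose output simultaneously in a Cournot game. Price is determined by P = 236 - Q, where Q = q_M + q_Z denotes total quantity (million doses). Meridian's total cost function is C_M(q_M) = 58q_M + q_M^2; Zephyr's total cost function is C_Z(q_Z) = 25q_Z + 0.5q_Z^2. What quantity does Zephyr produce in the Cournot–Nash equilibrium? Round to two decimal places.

60.55

Meridian's profit: π_M = (236 - Q)q_M - (58q_M + q_M²). Setting ∂π_M/∂q_M = 0: 178 - 4q_M - (q_Z) = 0.
Zephyr's profit: π_Z = (236 - Q)q_Z - (25q_Z + (1/2)q_Z²). Setting ∂π_Z/∂q_Z = 0: 211 - 3q_Z - (q_M) = 0.
So q_M = (178 - q_Z)/4 and q_Z = (211 - q_M)/3.
Substituting one into the other gives q_M = 323/11 and q_Z = 666/11.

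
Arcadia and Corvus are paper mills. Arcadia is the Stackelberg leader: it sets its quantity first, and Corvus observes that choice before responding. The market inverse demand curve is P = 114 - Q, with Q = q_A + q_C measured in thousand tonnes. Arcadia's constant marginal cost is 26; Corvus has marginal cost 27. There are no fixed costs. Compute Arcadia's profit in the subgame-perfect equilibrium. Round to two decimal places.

The follower Corvus best-responds to any q_A: π_C = (114 - Q)q_C - 27q_C.
Setting the follower's marginal profit to zero, 87 - q_A - 2q_C = 0, i.e. q_C = (87 - q_A)/2.
Arcadia substitutes q_C(q_A) into its own profit: π_A = q_A(114 - q_A - (87 - q_A)/2) - 26q_A = (141/2 - (1/2)q_A)q_A - 26q_A.
The leader's first-order condition 89/2 - q_A = 0 yields q_A = 89/2.
Then q_C = (87 - 89/2)/2 = 85/4.
Price P = 114 - 263/4 = 193/4.
Arcadia's profit: (193/4 - 26)·(89/2) = 990.1250.

990.13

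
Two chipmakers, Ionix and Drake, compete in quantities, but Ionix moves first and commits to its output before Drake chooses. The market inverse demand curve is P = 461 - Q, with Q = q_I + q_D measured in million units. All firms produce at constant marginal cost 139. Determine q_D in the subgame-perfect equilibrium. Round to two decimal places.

Solve by backward induction. Given q_I, the follower Drake maximises π_D = (461 - q_I - q_D)q_D - 139q_D.
Follower FOC: 322 - q_I - 2q_D = 0, so q_D(q_I) = (322 - q_I)/2.
The leader anticipates this reaction. Substituting into P = 461 - Q gives P = 300 - (1/2)q_I, so π_I = (300 - (1/2)q_I)q_I - 139q_I.
Leader FOC: 161 - q_I = 0, so q_I = 161.
Then q_D = (322 - 161)/2 = 161/2.

80.50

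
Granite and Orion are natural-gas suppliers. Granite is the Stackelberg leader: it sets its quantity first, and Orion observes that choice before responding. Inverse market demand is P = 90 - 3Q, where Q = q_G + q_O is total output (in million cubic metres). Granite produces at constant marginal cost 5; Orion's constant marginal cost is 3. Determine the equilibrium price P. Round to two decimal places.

25.75

The follower Orion best-responds to any q_G: π_O = (90 - 3Q)q_O - 3q_O.
∂π_O/∂q_O = 87 - 3q_G - 6q_O = 0 gives the reaction function q_O = (87 - 3q_G)/6.
The leader anticipates this reaction. Substituting into P = 90 - 3Q gives P = 93/2 - (3/2)q_G, so π_G = (93/2 - (3/2)q_G)q_G - 5q_G.
The leader's first-order condition 83/2 - 3q_G = 0 yields q_G = 83/6.
Then q_O = (87 - 3·(83/6))/6 = 91/12.
Total output Q = 257/12, so price P = 90 - 3·(257/12) = 103/4.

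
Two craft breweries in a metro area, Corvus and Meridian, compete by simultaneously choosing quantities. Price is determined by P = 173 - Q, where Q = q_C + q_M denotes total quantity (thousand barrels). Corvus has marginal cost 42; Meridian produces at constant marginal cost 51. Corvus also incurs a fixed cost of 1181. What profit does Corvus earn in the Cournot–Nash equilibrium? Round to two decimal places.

996.78

Corvus's profit: π_C = (173 - Q)q_C - (42q_C). Setting ∂π_C/∂q_C = 0: 131 - 2q_C - (q_M) = 0.
Meridian's profit: π_M = (173 - Q)q_M - (51q_M). Setting ∂π_M/∂q_M = 0: 122 - 2q_M - (q_C) = 0.
Rearranging gives the reaction functions q_C = (131 - q_M)/2 and q_M = (122 - q_C)/2.
Substituting one into the other gives q_C = 140/3 and q_M = 113/3.
Price P = 173 - 253/3 = 266/3.
Corvus's profit: (266/3 - 42)·(140/3) - 1181 = 996.7778.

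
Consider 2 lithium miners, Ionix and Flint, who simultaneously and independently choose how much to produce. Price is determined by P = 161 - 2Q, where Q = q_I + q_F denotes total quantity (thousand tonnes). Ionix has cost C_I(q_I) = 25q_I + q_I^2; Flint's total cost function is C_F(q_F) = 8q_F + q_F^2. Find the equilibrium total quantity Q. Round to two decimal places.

Ionix's profit: π_I = (161 - 2Q)q_I - (25q_I + q_I²). Setting ∂π_I/∂q_I = 0: 136 - 6q_I - 2(q_F) = 0.
Flint's first-order condition: 153 - 6q_F - 2(q_I) = 0.
Rearranging gives the reaction functions q_I = (136 - 2q_F)/6 and q_F = (153 - 2q_I)/6.
Solving the pair: q_I = 255/16, q_F = 323/16.
Total output Q = 255/16 + 323/16 = 289/8.

36.13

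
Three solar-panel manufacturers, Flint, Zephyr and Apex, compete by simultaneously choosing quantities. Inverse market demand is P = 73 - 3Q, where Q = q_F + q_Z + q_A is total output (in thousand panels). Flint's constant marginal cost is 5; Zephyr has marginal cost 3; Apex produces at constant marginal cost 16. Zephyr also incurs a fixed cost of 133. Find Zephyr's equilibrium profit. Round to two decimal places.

Flint's profit: π_F = (73 - 3Q)q_F - (5q_F). Setting ∂π_F/∂q_F = 0: 68 - 6q_F - 3(q_Z + q_A) = 0.
Zephyr's first-order condition: 70 - 6q_Z - 3(q_F + q_A) = 0.
Apex's profit: π_A = (73 - 3Q)q_A - (16q_A). Setting ∂π_A/∂q_A = 0: 57 - 6q_A - 3(q_F + q_Z) = 0.
Adding the 3 first-order conditions: 195 − 12Q = 0, so Q = 65/4.
Back-substituting: q_F = (68 − 195/4)/3 = 77/12, q_Z = (70 − 195/4)/3 = 85/12, q_A = (57 − 195/4)/3 = 11/4.
Price P = 73 - 3·(65/4) = 97/4.
Zephyr's profit: (97/4 - 3)·(85/12) - 133 = 841/48.

17.52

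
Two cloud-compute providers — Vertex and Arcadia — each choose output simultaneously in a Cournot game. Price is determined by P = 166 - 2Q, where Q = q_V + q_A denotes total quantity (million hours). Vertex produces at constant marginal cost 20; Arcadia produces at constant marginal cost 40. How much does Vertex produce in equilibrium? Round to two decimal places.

27.67

Vertex's profit: π_V = (166 - 2Q)q_V - (20q_V). Setting ∂π_V/∂q_V = 0: 146 - 4q_V - 2(q_A) = 0.
Arcadia's first-order condition: 126 - 4q_A - 2(q_V) = 0.
So q_V = (146 - 2q_A)/4 and q_A = (126 - 2q_V)/4.
Substituting one into the other gives q_V = 83/3 and q_A = 53/3.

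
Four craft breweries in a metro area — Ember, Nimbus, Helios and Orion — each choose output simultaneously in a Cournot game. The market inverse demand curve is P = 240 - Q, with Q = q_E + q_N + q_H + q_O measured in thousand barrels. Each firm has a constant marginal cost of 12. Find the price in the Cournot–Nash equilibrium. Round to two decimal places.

Each firm earns π_i = (240 - Q)q_i - 12q_i.
First-order condition (treating rivals' output as given): 228 - 2q_i - Σ_{j≠i} q_j = 0.
With identical firms every q_j equals q_i, so Σ_{j≠i} q_j = 3q_i and 228 = 5q_i, giving q_i = 228/5.
Total output Q = 912/5, so price P = 240 - 912/5 = 288/5.

57.60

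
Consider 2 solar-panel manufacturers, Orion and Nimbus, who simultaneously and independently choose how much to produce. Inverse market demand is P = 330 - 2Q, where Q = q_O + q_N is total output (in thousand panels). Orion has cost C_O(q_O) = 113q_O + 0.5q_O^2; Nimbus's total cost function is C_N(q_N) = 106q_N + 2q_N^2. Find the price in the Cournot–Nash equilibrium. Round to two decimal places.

220.33

Orion's profit: π_O = (330 - 2Q)q_O - (113q_O + (1/2)q_O²). Setting ∂π_O/∂q_O = 0: 217 - 5q_O - 2(q_N) = 0.
Nimbus's first-order condition: 224 - 8q_N - 2(q_O) = 0.
Best responses: q_O = (217 - 2q_N)/5, q_N = (224 - 2q_O)/8.
Substituting one into the other gives q_O = 322/9 and q_N = 343/18.
Total output Q = 329/6, so price P = 330 - 2·(329/6) = 661/3.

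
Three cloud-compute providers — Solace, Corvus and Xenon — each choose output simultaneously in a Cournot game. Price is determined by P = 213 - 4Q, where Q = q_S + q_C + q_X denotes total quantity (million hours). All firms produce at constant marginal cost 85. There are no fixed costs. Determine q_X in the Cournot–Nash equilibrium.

Each firm earns π_i = (213 - 4Q)q_i - 85q_i.
Setting ∂π_i/∂q_i = 0 with rivals' quantities fixed: 128 - 8q_i - 4·Σ_{j≠i} q_j = 0.
With identical firms every q_j equals q_i, so Σ_{j≠i} q_j = 2q_i and 128 = 16q_i, giving q_i = 8.

8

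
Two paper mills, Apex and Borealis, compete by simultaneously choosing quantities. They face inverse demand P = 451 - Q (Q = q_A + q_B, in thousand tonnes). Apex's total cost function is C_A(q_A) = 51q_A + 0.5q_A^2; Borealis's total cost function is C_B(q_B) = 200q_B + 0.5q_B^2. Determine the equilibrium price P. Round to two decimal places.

288.25

Apex's profit: π_A = (451 - Q)q_A - (51q_A + (1/2)q_A²). Setting ∂π_A/∂q_A = 0: 400 - 3q_A - (q_B) = 0.
Borealis's profit: π_B = (451 - Q)q_B - (200q_B + (1/2)q_B²). Setting ∂π_B/∂q_B = 0: 251 - 3q_B - (q_A) = 0.
So q_A = (400 - q_B)/3 and q_B = (251 - q_A)/3.
Solving the pair: q_A = 949/8, q_B = 353/8.
Total output Q = 651/4, so price P = 451 - 651/4 = 1153/4.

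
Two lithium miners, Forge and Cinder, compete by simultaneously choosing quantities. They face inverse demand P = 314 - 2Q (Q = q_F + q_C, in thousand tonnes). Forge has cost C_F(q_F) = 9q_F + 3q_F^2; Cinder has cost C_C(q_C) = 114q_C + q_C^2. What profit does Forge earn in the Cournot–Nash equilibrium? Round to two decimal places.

Forge's profit: π_F = (314 - 2Q)q_F - (9q_F + 3q_F²). Setting ∂π_F/∂q_F = 0: 305 - 10q_F - 2(q_C) = 0.
Cinder's first-order condition: 200 - 6q_C - 2(q_F) = 0.
So q_F = (305 - 2q_C)/10 and q_C = (200 - 2q_F)/6.
Substituting one into the other gives q_F = 715/28 and q_C = 695/28.
Price P = 314 - 2·(705/14) = 1493/7.
Forge's profit: (1493/7)·(715/28) - 9·(715/28) - 3(715/28)² = 3260.3635.

3260.36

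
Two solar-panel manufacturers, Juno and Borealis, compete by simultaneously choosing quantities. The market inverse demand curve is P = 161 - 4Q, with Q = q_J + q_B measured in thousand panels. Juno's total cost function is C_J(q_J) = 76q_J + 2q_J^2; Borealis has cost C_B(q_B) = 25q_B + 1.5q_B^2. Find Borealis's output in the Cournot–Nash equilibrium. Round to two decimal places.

11.14

Juno's profit: π_J = (161 - 4Q)q_J - (76q_J + 2q_J²). Setting ∂π_J/∂q_J = 0: 85 - 12q_J - 4(q_B) = 0.
Borealis's first-order condition: 136 - 11q_B - 4(q_J) = 0.
Best responses: q_J = (85 - 4q_B)/12, q_B = (136 - 4q_J)/11.
Solving the pair: q_J = 391/116, q_B = 323/29.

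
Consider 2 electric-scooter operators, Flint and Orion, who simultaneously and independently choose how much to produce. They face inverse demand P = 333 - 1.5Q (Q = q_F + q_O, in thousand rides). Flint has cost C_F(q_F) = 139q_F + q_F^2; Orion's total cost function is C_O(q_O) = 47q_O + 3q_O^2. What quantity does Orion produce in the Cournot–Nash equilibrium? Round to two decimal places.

26.64

Flint's profit: π_F = (333 - 1.5Q)q_F - (139q_F + q_F²). Setting ∂π_F/∂q_F = 0: 194 - 5q_F - (3/2)(q_O) = 0.
Orion's profit: π_O = (333 - 1.5Q)q_O - (47q_O + 3q_O²). Setting ∂π_O/∂q_O = 0: 286 - 9q_O - (3/2)(q_F) = 0.
Rearranging gives the reaction functions q_F = (194 - (3/2)q_O)/5 and q_O = (286 - (3/2)q_F)/9.
Substituting one into the other gives q_F = 1756/57 and q_O = 26.6433.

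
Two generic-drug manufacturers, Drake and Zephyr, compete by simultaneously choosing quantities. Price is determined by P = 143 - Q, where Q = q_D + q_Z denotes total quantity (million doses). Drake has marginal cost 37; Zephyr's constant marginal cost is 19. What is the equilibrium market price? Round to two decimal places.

Drake's profit: π_D = (143 - Q)q_D - (37q_D). Setting ∂π_D/∂q_D = 0: 106 - 2q_D - (q_Z) = 0.
Zephyr's profit: π_Z = (143 - Q)q_Z - (19q_Z). Setting ∂π_Z/∂q_Z = 0: 124 - 2q_Z - (q_D) = 0.
So q_D = (106 - q_Z)/2 and q_Z = (124 - q_D)/2.
Substituting one into the other gives q_D = 88/3 and q_Z = 142/3.
Total output Q = 230/3, so price P = 143 - 230/3 = 199/3.

66.33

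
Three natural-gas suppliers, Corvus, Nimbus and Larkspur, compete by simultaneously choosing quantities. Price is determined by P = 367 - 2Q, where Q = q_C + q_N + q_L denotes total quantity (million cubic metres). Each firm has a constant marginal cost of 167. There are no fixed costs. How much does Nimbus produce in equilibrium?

Each firm earns π_i = (367 - 2Q)q_i - 167q_i.
Setting ∂π_i/∂q_i = 0 with rivals' quantities fixed: 200 - 4q_i - 2·Σ_{j≠i} q_j = 0.
With identical firms every q_j equals q_i, so Σ_{j≠i} q_j = 2q_i and 200 = 8q_i, giving q_i = 25.

25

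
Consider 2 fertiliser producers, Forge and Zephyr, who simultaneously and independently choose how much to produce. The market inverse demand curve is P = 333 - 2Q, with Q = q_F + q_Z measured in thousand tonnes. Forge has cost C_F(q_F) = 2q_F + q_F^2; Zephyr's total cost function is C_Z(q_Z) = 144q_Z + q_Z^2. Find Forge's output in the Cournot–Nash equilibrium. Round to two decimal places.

Forge's profit: π_F = (333 - 2Q)q_F - (2q_F + q_F²). Setting ∂π_F/∂q_F = 0: 331 - 6q_F - 2(q_Z) = 0.
Zephyr's profit: π_Z = (333 - 2Q)q_Z - (144q_Z + q_Z²). Setting ∂π_Z/∂q_Z = 0: 189 - 6q_Z - 2(q_F) = 0.
Best responses: q_F = (331 - 2q_Z)/6, q_Z = (189 - 2q_F)/6.
Solving the pair: q_F = 201/4, q_Z = 59/4.

50.25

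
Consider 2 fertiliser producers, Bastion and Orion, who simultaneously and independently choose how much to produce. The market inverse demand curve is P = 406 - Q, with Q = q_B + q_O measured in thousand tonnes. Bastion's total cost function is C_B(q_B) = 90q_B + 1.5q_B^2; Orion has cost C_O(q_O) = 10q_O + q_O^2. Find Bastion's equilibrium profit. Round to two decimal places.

5217.62

Bastion's profit: π_B = (406 - Q)q_B - (90q_B + (3/2)q_B²). Setting ∂π_B/∂q_B = 0: 316 - 5q_B - (q_O) = 0.
Orion's first-order condition: 396 - 4q_O - (q_B) = 0.
Best responses: q_B = (316 - q_O)/5, q_O = (396 - q_B)/4.
Solving the pair: q_B = 868/19, q_O = 1664/19.
Price P = 406 - 133.2632 = 272.7368.
Bastion's profit: 272.7368·(868/19) - 90·(868/19) - (3/2)(868/19)² = 5217.6177.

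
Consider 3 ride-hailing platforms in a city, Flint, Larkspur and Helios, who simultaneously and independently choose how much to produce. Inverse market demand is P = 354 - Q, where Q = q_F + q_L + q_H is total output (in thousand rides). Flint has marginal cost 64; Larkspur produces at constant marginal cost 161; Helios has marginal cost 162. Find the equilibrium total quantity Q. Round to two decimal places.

Flint's profit: π_F = (354 - Q)q_F - (64q_F). Setting ∂π_F/∂q_F = 0: 290 - 2q_F - (q_L + q_H) = 0.
Larkspur's first-order condition: 193 - 2q_L - (q_F + q_H) = 0.
Helios's first-order condition: 192 - 2q_H - (q_F + q_L) = 0.
Summing all 3 equations gives 675 − 4Q = 0, hence Q = 675/4.
Back-substituting: q_F = (290 − 675/4) = 485/4, q_L = (193 − 675/4) = 97/4, q_H = (192 − 675/4) = 93/4.
Total output Q = 485/4 + 97/4 + 93/4 = 675/4.

168.75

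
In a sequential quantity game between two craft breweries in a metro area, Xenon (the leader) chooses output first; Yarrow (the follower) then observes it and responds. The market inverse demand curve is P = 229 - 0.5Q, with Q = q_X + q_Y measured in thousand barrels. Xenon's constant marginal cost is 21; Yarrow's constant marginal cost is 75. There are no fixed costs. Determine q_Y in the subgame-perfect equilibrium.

Solve by backward induction. Given q_X, the follower Yarrow maximises π_Y = (229 - (1/2)q_X - (1/2)q_Y)q_Y - 75q_Y.
∂π_Y/∂q_Y = 154 - (1/2)q_X - q_Y = 0 gives the reaction function q_Y = (154 - (1/2)q_X).
Xenon substitutes q_Y(q_X) into its own profit: π_X = q_X(229 - (1/2)q_X - (154 - (1/2)q_X)/2) - 21q_X = (152 - (1/4)q_X)q_X - 21q_X.
The leader's first-order condition 131 - (1/2)q_X = 0 yields q_X = 262.
Then q_Y = (154 - (1/2)·262) = 23.

23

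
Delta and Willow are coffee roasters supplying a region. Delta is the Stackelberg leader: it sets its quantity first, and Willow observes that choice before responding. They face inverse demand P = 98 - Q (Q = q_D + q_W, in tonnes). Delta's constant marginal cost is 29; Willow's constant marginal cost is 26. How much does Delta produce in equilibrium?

33

The follower Willow best-responds to any q_D: π_W = (98 - Q)q_W - 26q_W.
Follower FOC: 72 - q_D - 2q_W = 0, so q_W(q_D) = (72 - q_D)/2.
Delta substitutes q_W(q_D) into its own profit: π_D = q_D(98 - q_D - (72 - q_D)/2) - 29q_D = (62 - (1/2)q_D)q_D - 29q_D.
Leader FOC: 33 - q_D = 0, so q_D = 33.
Then q_W = (72 - 33)/2 = 39/2.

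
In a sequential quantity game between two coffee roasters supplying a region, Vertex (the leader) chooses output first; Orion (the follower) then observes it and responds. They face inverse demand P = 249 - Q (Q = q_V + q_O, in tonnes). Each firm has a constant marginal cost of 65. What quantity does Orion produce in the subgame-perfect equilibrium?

Solve by backward induction. Given q_V, the follower Orion maximises π_O = (249 - q_V - q_O)q_O - 65q_O.
Follower FOC: 184 - q_V - 2q_O = 0, so q_O(q_V) = (184 - q_V)/2.
The leader anticipates this reaction. Substituting into P = 249 - Q gives P = 157 - (1/2)q_V, so π_V = (157 - (1/2)q_V)q_V - 65q_V.
Leader FOC: 92 - q_V = 0, so q_V = 92.
Then q_O = (184 - 92)/2 = 46.

46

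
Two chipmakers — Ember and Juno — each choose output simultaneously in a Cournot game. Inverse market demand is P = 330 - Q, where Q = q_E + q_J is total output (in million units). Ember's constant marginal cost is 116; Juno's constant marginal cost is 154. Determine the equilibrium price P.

Ember's profit: π_E = (330 - Q)q_E - (116q_E). Setting ∂π_E/∂q_E = 0: 214 - 2q_E - (q_J) = 0.
Juno's profit: π_J = (330 - Q)q_J - (154q_J). Setting ∂π_J/∂q_J = 0: 176 - 2q_J - (q_E) = 0.
So q_E = (214 - q_J)/2 and q_J = (176 - q_E)/2.
Solving the pair: q_E = 84, q_J = 46.
Total output Q = 130, so price P = 330 - 130 = 200.

200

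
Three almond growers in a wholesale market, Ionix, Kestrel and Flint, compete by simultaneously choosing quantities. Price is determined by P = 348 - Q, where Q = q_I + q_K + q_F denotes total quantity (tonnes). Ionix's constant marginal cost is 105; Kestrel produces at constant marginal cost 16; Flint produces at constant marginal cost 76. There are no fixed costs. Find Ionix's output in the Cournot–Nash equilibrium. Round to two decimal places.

31.25

Ionix's profit: π_I = (348 - Q)q_I - (105q_I). Setting ∂π_I/∂q_I = 0: 243 - 2q_I - (q_K + q_F) = 0.
Kestrel's profit: π_K = (348 - Q)q_K - (16q_K). Setting ∂π_K/∂q_K = 0: 332 - 2q_K - (q_I + q_F) = 0.
Flint's profit: π_F = (348 - Q)q_F - (76q_F). Setting ∂π_F/∂q_F = 0: 272 - 2q_F - (q_I + q_K) = 0.
Adding the 3 first-order conditions: 847 − 4Q = 0, so Q = 847/4.
Back-substituting: q_I = (243 − 847/4) = 125/4, q_K = (332 − 847/4) = 481/4, q_F = (272 − 847/4) = 241/4.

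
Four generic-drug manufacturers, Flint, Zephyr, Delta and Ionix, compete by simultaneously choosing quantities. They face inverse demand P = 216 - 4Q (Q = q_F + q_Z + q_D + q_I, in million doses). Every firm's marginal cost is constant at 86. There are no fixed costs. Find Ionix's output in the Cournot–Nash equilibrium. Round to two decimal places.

Each firm earns π_i = (216 - 4Q)q_i - 86q_i.
Setting ∂π_i/∂q_i = 0 with rivals' quantities fixed: 130 - 8q_i - 4·Σ_{j≠i} q_j = 0.
By symmetry each firm produces the same amount; substituting Σ_{j≠i} q_j = 3q_i yields q_i = 130/20 = 13/2.

6.50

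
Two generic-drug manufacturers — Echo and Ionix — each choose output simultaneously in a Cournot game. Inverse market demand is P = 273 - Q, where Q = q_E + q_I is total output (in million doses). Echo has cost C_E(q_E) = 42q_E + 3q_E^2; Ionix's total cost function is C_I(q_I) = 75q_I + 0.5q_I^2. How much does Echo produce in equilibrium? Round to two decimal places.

Echo's profit: π_E = (273 - Q)q_E - (42q_E + 3q_E²). Setting ∂π_E/∂q_E = 0: 231 - 8q_E - (q_I) = 0.
Ionix's profit: π_I = (273 - Q)q_I - (75q_I + (1/2)q_I²). Setting ∂π_I/∂q_I = 0: 198 - 3q_I - (q_E) = 0.
Rearranging gives the reaction functions q_E = (231 - q_I)/8 and q_I = (198 - q_E)/3.
Solving the pair: q_E = 495/23, q_I = 1353/23.

21.52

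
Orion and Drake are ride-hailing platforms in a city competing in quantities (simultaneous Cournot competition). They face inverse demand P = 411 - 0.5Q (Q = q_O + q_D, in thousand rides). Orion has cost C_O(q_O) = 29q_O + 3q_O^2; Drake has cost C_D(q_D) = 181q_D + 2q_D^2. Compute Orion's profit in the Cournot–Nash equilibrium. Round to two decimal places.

9338.72

Orion's profit: π_O = (411 - 0.5Q)q_O - (29q_O + 3q_O²). Setting ∂π_O/∂q_O = 0: 382 - 7q_O - (1/2)(q_D) = 0.
Drake's first-order condition: 230 - 5q_D - (1/2)(q_O) = 0.
Best responses: q_O = (382 - (1/2)q_D)/7, q_D = (230 - (1/2)q_O)/5.
Substituting one into the other gives q_O = 51.6547 and q_D = 40.8345.
Price P = 411 - (1/2)·92.4892 = 364.7554.
Orion's profit: 364.7554·51.6547 - 29·51.6547 - 3·51.6547² = 9338.7195.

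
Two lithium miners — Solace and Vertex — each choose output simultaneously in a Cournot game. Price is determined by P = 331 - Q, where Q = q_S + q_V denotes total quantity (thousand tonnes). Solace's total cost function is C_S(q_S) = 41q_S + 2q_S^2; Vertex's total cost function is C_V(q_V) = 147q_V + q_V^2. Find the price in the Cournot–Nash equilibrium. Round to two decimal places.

Solace's profit: π_S = (331 - Q)q_S - (41q_S + 2q_S²). Setting ∂π_S/∂q_S = 0: 290 - 6q_S - (q_V) = 0.
Vertex's profit: π_V = (331 - Q)q_V - (147q_V + q_V²). Setting ∂π_V/∂q_V = 0: 184 - 4q_V - (q_S) = 0.
So q_S = (290 - q_V)/6 and q_V = (184 - q_S)/4.
Substituting one into the other gives q_S = 976/23 and q_V = 814/23.
Total output Q = 1790/23, so price P = 331 - 1790/23 = 253.1739.

253.17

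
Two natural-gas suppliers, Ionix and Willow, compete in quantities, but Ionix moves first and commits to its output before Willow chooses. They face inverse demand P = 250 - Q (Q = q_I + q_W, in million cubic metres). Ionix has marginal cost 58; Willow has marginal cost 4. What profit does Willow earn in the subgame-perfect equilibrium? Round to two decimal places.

7832.25

The follower Willow best-responds to any q_I: π_W = (250 - Q)q_W - 4q_W.
Follower FOC: 246 - q_I - 2q_W = 0, so q_W(q_I) = (246 - q_I)/2.
Ionix substitutes q_W(q_I) into its own profit: π_I = q_I(250 - q_I - (246 - q_I)/2) - 58q_I = (127 - (1/2)q_I)q_I - 58q_I.
Maximising: ∂π_I/∂q_I = 69 - q_I = 0, giving q_I = 69.
Then q_W = (246 - 69)/2 = 177/2.
Price P = 250 - 315/2 = 185/2.
Willow's profit: (185/2 - 4)·(177/2) = 7832.2500.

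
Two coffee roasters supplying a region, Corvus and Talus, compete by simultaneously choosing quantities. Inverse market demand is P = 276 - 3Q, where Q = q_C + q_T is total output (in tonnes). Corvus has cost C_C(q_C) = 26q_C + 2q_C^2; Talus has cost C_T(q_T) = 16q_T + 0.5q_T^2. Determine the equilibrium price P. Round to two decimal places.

Corvus's profit: π_C = (276 - 3Q)q_C - (26q_C + 2q_C²). Setting ∂π_C/∂q_C = 0: 250 - 10q_C - 3(q_T) = 0.
Talus's first-order condition: 260 - 7q_T - 3(q_C) = 0.
Best responses: q_C = (250 - 3q_T)/10, q_T = (260 - 3q_C)/7.
Substituting one into the other gives q_C = 970/61 and q_T = 1850/61.
Total output Q = 46.2295, so price P = 276 - 3·46.2295 = 137.3115.

137.31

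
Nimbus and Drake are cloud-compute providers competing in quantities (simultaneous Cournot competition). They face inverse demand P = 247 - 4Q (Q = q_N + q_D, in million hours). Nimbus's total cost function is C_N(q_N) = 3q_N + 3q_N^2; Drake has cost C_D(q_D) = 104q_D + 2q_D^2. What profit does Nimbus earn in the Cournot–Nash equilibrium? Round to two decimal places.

1681.75

Nimbus's profit: π_N = (247 - 4Q)q_N - (3q_N + 3q_N²). Setting ∂π_N/∂q_N = 0: 244 - 14q_N - 4(q_D) = 0.
Drake's first-order condition: 143 - 12q_D - 4(q_N) = 0.
So q_N = (244 - 4q_D)/14 and q_D = (143 - 4q_N)/12.
Substituting one into the other gives q_N = 31/2 and q_D = 27/4.
Price P = 247 - 4·(89/4) = 158.
Nimbus's profit: 158·(31/2) - 3·(31/2) - 3(31/2)² = 1681.7500.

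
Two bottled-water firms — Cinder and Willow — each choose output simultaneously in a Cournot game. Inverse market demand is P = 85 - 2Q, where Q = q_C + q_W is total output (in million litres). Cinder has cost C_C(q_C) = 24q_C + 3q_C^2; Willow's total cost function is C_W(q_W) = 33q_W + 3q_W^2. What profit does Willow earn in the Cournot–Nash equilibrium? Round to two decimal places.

Cinder's profit: π_C = (85 - 2Q)q_C - (24q_C + 3q_C²). Setting ∂π_C/∂q_C = 0: 61 - 10q_C - 2(q_W) = 0.
Willow's profit: π_W = (85 - 2Q)q_W - (33q_W + 3q_W²). Setting ∂π_W/∂q_W = 0: 52 - 10q_W - 2(q_C) = 0.
So q_C = (61 - 2q_W)/10 and q_W = (52 - 2q_C)/10.
Substituting one into the other gives q_C = 253/48 and q_W = 199/48.
Price P = 85 - 2·(113/12) = 397/6.
Willow's profit: (397/6)·(199/48) - 33·(199/48) - 3(199/48)² = 85.9397.

85.94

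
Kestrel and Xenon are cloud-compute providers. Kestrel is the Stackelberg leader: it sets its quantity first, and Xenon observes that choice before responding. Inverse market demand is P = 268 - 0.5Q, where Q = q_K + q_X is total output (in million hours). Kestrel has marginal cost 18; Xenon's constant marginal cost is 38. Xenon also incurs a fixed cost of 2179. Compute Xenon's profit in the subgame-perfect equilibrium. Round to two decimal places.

Solve by backward induction. Given q_K, the follower Xenon maximises π_X = (268 - (1/2)q_K - (1/2)q_X)q_X - 38q_X.
∂π_X/∂q_X = 230 - (1/2)q_K - q_X = 0 gives the reaction function q_X = (230 - (1/2)q_K).
Kestrel substitutes q_X(q_K) into its own profit: π_K = q_K(268 - (1/2)q_K - (230 - (1/2)q_K)/2) - 18q_K = (153 - (1/4)q_K)q_K - 18q_K.
Leader FOC: 135 - (1/2)q_K = 0, so q_K = 270.
Then q_X = (230 - (1/2)·270) = 95.
Price P = 268 - (1/2)·365 = 171/2.
Xenon's profit: (171/2 - 38)·95 - 2179 = 2333.5000.

2333.50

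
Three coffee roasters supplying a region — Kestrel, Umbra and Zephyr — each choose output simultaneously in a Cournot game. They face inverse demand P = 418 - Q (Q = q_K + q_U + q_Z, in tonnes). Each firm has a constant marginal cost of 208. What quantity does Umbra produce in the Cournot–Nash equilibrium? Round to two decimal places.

A representative firm's profit is π_i = q_i(418 - Q) - 208q_i.
Setting ∂π_i/∂q_i = 0 with rivals' quantities fixed: 210 - 2q_i - Σ_{j≠i} q_j = 0.
By symmetry each firm produces the same amount; substituting Σ_{j≠i} q_j = 2q_i yields q_i = 210/4 = 105/2.

52.50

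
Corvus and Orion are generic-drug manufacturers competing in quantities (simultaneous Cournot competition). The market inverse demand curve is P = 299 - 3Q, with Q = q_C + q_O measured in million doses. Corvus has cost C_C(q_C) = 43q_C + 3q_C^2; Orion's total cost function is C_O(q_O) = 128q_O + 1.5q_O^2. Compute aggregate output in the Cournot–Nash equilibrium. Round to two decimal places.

Corvus's profit: π_C = (299 - 3Q)q_C - (43q_C + 3q_C²). Setting ∂π_C/∂q_C = 0: 256 - 12q_C - 3(q_O) = 0.
Orion's first-order condition: 171 - 9q_O - 3(q_C) = 0.
Best responses: q_C = (256 - 3q_O)/12, q_O = (171 - 3q_C)/9.
Substituting one into the other gives q_C = 199/11 and q_O = 428/33.
Total output Q = 199/11 + 428/33 = 1025/33.

31.06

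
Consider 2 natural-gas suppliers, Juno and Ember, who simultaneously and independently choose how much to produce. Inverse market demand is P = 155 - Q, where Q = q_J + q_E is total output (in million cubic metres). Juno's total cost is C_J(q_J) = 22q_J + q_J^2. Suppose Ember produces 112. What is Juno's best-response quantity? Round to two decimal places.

5.25

With the rival's output fixed at 112, Juno's profit is π_J = (155 - 112 - q_J)q_J - (22q_J + q_J²) = (43 - q_J)q_J - (22q_J + q_J²).
∂π_J/∂q_J = 21 - 4q_J = 0, so q_J = 21/4.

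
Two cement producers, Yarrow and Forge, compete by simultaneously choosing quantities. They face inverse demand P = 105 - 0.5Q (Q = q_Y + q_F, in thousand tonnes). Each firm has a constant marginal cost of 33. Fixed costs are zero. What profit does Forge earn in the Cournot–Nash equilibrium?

1152

A representative firm's profit is π_i = q_i(105 - 0.5Q) - 33q_i.
First-order condition (treating rivals' output as given): 72 - q_i - (1/2)q_j = 0.
With identical firms every q_j equals q_i, so q_j = q_i and 72 = (3/2)q_i, giving q_i = 48.
Price P = 105 - (1/2)·96 = 57.
Forge's profit: (57 - 33)·48 = 1152.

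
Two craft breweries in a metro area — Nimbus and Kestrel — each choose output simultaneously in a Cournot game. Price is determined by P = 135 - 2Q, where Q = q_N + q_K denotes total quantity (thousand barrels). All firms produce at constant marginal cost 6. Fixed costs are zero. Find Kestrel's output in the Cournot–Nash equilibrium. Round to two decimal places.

Each firm earns π_i = (135 - 2Q)q_i - 6q_i.
First-order condition (treating rivals' output as given): 129 - 4q_i - 2q_j = 0.
With identical firms every q_j equals q_i, so q_j = q_i and 129 = 6q_i, giving q_i = 43/2.

21.50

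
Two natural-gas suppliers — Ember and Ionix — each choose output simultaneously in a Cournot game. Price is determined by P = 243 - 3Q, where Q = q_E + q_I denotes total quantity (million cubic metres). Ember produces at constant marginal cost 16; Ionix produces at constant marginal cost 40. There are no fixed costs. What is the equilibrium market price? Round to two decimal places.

Ember's profit: π_E = (243 - 3Q)q_E - (16q_E). Setting ∂π_E/∂q_E = 0: 227 - 6q_E - 3(q_I) = 0.
Ionix's first-order condition: 203 - 6q_I - 3(q_E) = 0.
So q_E = (227 - 3q_I)/6 and q_I = (203 - 3q_E)/6.
Solving the pair: q_E = 251/9, q_I = 179/9.
Total output Q = 430/9, so price P = 243 - 3·(430/9) = 299/3.

99.67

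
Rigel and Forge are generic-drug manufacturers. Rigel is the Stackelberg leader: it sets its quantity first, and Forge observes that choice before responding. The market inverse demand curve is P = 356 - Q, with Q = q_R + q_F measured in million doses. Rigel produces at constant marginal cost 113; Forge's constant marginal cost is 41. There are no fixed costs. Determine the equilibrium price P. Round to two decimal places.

155.75

The follower Forge best-responds to any q_R: π_F = (356 - Q)q_F - 41q_F.
Follower FOC: 315 - q_R - 2q_F = 0, so q_F(q_R) = (315 - q_R)/2.
Rigel substitutes q_F(q_R) into its own profit: π_R = q_R(356 - q_R - (315 - q_R)/2) - 113q_R = (397/2 - (1/2)q_R)q_R - 113q_R.
The leader's first-order condition 171/2 - q_R = 0 yields q_R = 171/2.
Then q_F = (315 - 171/2)/2 = 459/4.
Total output Q = 801/4, so price P = 356 - 801/4 = 623/4.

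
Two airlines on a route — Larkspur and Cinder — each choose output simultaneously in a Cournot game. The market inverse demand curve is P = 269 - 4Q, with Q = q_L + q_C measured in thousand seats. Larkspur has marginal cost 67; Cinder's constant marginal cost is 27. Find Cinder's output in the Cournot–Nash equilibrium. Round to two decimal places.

23.50

Larkspur's profit: π_L = (269 - 4Q)q_L - (67q_L). Setting ∂π_L/∂q_L = 0: 202 - 8q_L - 4(q_C) = 0.
Cinder's profit: π_C = (269 - 4Q)q_C - (27q_C). Setting ∂π_C/∂q_C = 0: 242 - 8q_C - 4(q_L) = 0.
So q_L = (202 - 4q_C)/8 and q_C = (242 - 4q_L)/8.
Solving the pair: q_L = 27/2, q_C = 47/2.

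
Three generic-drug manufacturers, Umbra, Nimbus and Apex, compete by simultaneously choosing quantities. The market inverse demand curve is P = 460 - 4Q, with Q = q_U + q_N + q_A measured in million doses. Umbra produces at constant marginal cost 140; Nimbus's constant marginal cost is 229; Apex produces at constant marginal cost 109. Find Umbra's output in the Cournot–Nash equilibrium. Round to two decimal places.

Umbra's profit: π_U = (460 - 4Q)q_U - (140q_U). Setting ∂π_U/∂q_U = 0: 320 - 8q_U - 4(q_N + q_A) = 0.
Nimbus's first-order condition: 231 - 8q_N - 4(q_U + q_A) = 0.
Apex's profit: π_A = (460 - 4Q)q_A - (109q_A). Setting ∂π_A/∂q_A = 0: 351 - 8q_A - 4(q_U + q_N) = 0.
Adding the 3 first-order conditions: 902 − 16Q = 0, so Q = 451/8.
Back-substituting: q_U = (320 − 451/2)/4 = 189/8, q_N = (231 − 451/2)/4 = 11/8, q_A = (351 − 451/2)/4 = 251/8.

23.63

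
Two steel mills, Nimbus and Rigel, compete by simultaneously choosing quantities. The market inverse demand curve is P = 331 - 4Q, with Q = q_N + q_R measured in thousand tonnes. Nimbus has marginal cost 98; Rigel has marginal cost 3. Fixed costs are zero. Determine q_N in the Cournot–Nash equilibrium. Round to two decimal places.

Nimbus's profit: π_N = (331 - 4Q)q_N - (98q_N). Setting ∂π_N/∂q_N = 0: 233 - 8q_N - 4(q_R) = 0.
Rigel's profit: π_R = (331 - 4Q)q_R - (3q_R). Setting ∂π_R/∂q_R = 0: 328 - 8q_R - 4(q_N) = 0.
Best responses: q_N = (233 - 4q_R)/8, q_R = (328 - 4q_N)/8.
Solving the pair: q_N = 23/2, q_R = 141/4.

11.50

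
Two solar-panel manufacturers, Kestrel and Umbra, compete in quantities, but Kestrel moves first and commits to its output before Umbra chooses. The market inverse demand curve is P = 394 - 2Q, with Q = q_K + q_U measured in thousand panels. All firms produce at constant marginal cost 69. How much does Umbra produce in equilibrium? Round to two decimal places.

The follower Umbra best-responds to any q_K: π_U = (394 - 2Q)q_U - 69q_U.
Setting the follower's marginal profit to zero, 325 - 2q_K - 4q_U = 0, i.e. q_U = (325 - 2q_K)/4.
Kestrel substitutes q_U(q_K) into its own profit: π_K = q_K(394 - 2q_K - (325 - 2q_K)/2) - 69q_K = (463/2 - q_K)q_K - 69q_K.
Maximising: ∂π_K/∂q_K = 325/2 - 2q_K = 0, giving q_K = 325/4.
Then q_U = (325 - 2·(325/4))/4 = 325/8.

40.63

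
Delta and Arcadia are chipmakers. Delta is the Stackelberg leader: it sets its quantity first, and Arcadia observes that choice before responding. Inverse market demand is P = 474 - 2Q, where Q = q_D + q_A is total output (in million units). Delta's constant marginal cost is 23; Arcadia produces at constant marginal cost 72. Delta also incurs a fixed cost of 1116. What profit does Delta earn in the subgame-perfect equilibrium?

Solve by backward induction. Given q_D, the follower Arcadia maximises π_A = (474 - 2q_D - 2q_A)q_A - 72q_A.
∂π_A/∂q_A = 402 - 2q_D - 4q_A = 0 gives the reaction function q_A = (402 - 2q_D)/4.
The leader anticipates this reaction. Substituting into P = 474 - 2Q gives P = 273 - q_D, so π_D = (273 - q_D)q_D - 23q_D.
Leader FOC: 250 - 2q_D = 0, so q_D = 125.
Then q_A = (402 - 2·125)/4 = 38.
Price P = 474 - 2·163 = 148.
Delta's profit: (148 - 23)·125 - 1116 = 14509.

14509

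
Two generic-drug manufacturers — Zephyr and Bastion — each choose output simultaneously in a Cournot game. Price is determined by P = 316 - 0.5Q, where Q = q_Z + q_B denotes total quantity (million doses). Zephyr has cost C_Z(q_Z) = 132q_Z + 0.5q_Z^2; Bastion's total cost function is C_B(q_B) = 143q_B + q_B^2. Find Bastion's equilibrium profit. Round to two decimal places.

Zephyr's profit: π_Z = (316 - 0.5Q)q_Z - (132q_Z + (1/2)q_Z²). Setting ∂π_Z/∂q_Z = 0: 184 - 2q_Z - (1/2)(q_B) = 0.
Bastion's profit: π_B = (316 - 0.5Q)q_B - (143q_B + q_B²). Setting ∂π_B/∂q_B = 0: 173 - 3q_B - (1/2)(q_Z) = 0.
So q_Z = (184 - (1/2)q_B)/2 and q_B = (173 - (1/2)q_Z)/3.
Solving the pair: q_Z = 1862/23, q_B = 1016/23.
Price P = 316 - (1/2)·125.1304 = 253.4348.
Bastion's profit: 253.4348·(1016/23) - 143·(1016/23) - (1016/23)² = 2927.0019.

2927.00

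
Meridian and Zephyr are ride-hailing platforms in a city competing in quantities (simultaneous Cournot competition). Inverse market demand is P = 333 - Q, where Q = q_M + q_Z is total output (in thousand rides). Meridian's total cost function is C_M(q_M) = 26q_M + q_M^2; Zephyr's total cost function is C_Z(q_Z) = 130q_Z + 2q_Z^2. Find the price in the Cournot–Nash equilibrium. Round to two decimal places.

239.78

Meridian's profit: π_M = (333 - Q)q_M - (26q_M + q_M²). Setting ∂π_M/∂q_M = 0: 307 - 4q_M - (q_Z) = 0.
Zephyr's profit: π_Z = (333 - Q)q_Z - (130q_Z + 2q_Z²). Setting ∂π_Z/∂q_Z = 0: 203 - 6q_Z - (q_M) = 0.
Best responses: q_M = (307 - q_Z)/4, q_Z = (203 - q_M)/6.
Solving the pair: q_M = 1639/23, q_Z = 505/23.
Total output Q = 93.2174, so price P = 333 - 93.2174 = 239.7826.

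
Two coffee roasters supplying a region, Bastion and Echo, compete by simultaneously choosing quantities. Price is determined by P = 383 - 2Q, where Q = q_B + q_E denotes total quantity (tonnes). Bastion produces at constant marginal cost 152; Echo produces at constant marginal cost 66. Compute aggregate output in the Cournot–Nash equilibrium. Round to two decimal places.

91.33

Bastion's profit: π_B = (383 - 2Q)q_B - (152q_B). Setting ∂π_B/∂q_B = 0: 231 - 4q_B - 2(q_E) = 0.
Echo's first-order condition: 317 - 4q_E - 2(q_B) = 0.
Best responses: q_B = (231 - 2q_E)/4, q_E = (317 - 2q_B)/4.
Substituting one into the other gives q_B = 145/6 and q_E = 403/6.
Total output Q = 145/6 + 403/6 = 274/3.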